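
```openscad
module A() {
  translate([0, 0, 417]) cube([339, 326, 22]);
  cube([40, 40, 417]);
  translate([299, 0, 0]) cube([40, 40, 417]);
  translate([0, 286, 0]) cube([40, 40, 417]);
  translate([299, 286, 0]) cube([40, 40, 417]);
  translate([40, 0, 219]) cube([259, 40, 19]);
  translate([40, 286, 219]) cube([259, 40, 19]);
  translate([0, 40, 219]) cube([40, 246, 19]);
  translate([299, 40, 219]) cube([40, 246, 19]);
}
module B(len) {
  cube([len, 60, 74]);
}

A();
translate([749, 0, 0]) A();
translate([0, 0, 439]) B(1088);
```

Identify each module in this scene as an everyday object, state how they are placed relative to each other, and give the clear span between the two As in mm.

A is a stool. B is a beam. A beam spans the tops of two stools. The clear span between the two stools is 410 mm.

Second stool starts at x = 749; first ends at x = 339; clear span = 749 − 339 = 410 mm.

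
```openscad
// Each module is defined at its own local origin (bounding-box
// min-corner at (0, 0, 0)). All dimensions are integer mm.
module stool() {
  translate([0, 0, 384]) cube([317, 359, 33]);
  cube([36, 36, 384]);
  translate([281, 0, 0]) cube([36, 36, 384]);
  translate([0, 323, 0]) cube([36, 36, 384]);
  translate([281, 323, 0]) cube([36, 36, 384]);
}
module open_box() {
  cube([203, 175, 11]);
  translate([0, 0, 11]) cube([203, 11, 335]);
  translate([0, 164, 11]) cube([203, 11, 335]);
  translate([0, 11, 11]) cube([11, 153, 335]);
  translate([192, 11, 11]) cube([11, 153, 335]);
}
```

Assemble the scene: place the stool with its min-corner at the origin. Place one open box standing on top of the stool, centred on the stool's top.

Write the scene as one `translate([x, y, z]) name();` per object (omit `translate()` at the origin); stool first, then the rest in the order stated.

stool();
translate([57, 92, 417]) open_box();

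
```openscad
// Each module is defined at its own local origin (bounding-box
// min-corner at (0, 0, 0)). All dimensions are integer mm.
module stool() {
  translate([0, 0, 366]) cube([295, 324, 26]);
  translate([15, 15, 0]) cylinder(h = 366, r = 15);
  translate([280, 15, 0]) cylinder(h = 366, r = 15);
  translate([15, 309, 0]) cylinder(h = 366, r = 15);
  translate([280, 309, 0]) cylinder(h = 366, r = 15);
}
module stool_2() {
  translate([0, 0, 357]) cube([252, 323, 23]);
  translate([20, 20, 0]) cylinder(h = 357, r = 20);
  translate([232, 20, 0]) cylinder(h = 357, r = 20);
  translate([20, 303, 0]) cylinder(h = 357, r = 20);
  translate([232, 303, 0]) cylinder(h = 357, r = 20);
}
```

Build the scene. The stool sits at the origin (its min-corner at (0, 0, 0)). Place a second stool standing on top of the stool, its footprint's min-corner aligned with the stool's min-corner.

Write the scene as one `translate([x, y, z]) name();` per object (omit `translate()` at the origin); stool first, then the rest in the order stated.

stool();
translate([0, 0, 392]) stool_2();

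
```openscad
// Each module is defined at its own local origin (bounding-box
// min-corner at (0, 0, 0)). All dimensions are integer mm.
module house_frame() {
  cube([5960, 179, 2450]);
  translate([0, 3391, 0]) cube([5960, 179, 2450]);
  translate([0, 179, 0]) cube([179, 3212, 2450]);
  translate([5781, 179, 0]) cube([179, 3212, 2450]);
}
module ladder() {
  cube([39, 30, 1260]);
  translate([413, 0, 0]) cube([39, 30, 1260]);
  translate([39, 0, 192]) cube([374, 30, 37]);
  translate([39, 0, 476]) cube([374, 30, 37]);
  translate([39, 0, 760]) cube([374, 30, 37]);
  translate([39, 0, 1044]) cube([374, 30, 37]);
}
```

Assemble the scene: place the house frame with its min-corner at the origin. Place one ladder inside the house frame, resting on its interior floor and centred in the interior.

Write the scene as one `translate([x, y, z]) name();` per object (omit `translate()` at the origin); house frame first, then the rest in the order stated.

house_frame();
translate([2754, 1770, 0]) ladder();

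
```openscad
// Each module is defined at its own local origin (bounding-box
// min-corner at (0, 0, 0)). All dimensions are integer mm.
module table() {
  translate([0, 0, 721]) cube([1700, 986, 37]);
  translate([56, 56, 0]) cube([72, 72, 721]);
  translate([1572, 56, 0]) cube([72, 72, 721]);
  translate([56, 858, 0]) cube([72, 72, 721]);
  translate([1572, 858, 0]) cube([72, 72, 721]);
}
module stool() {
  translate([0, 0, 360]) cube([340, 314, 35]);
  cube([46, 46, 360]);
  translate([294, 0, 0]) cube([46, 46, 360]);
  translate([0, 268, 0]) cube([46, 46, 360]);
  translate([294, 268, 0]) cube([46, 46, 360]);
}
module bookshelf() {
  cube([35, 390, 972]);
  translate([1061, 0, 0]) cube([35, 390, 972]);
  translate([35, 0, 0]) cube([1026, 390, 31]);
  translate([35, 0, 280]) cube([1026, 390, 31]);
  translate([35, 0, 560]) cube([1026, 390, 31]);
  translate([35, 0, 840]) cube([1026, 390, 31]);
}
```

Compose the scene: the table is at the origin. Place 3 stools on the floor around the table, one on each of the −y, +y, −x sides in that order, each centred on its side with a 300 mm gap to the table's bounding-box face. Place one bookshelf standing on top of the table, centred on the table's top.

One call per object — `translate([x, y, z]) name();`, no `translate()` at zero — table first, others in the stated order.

table();
translate([680, -614, 0]) stool();
translate([680, 1286, 0]) stool();
translate([-640, 336, 0]) stool();
translate([302, 298, 758]) bookshelf();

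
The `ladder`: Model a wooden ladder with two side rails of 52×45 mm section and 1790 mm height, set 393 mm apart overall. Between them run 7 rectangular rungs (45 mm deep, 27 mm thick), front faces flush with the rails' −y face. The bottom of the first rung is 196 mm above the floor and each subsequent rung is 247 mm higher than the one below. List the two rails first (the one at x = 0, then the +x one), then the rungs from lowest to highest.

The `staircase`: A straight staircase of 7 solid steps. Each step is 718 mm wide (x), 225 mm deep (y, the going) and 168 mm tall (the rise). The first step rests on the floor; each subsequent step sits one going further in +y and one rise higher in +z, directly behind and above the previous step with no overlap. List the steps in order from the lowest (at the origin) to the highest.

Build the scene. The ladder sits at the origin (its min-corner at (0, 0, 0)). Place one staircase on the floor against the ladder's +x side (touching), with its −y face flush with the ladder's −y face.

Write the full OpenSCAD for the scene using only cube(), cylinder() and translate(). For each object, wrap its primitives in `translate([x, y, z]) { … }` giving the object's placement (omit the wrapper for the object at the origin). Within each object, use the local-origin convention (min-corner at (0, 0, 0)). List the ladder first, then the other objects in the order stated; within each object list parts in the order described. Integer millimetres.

cube([52, 45, 1790]);
translate([341, 0, 0]) cube([52, 45, 1790]);
translate([52, 0, 196]) cube([289, 45, 27]);
translate([52, 0, 443]) cube([289, 45, 27]);
translate([52, 0, 690]) cube([289, 45, 27]);
translate([52, 0, 937]) cube([289, 45, 27]);
translate([52, 0, 1184]) cube([289, 45, 27]);
translate([52, 0, 1431]) cube([289, 45, 27]);
translate([52, 0, 1678]) cube([289, 45, 27]);
translate([393, 0, 0]) {
  cube([718, 225, 168]);
  translate([0, 225, 168]) cube([718, 225, 168]);
  translate([0, 450, 336]) cube([718, 225, 168]);
  translate([0, 675, 504]) cube([718, 225, 168]);
  translate([0, 900, 672]) cube([718, 225, 168]);
  translate([0, 1125, 840]) cube([718, 225, 168]);
  translate([0, 1350, 1008]) cube([718, 225, 168]);
}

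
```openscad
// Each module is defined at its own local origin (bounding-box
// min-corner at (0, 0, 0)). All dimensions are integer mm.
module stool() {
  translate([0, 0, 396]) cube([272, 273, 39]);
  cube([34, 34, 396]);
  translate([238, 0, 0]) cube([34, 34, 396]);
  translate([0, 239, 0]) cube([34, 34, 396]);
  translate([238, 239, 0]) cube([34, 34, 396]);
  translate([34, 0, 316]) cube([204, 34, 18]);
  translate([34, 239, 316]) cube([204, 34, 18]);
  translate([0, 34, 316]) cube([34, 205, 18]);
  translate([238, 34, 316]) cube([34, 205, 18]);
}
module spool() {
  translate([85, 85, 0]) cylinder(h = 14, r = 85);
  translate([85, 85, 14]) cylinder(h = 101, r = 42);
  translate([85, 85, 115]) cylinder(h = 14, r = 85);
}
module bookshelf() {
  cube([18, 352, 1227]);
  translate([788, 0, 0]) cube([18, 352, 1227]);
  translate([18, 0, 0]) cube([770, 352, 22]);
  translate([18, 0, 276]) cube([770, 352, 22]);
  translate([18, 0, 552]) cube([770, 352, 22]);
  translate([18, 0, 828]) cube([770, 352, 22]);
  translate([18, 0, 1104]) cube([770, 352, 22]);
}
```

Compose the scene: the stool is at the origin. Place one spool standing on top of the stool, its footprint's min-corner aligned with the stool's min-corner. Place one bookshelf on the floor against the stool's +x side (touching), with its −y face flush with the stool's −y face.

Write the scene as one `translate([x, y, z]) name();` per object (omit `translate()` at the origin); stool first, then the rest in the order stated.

stool();
translate([0, 0, 435]) spool();
translate([272, 0, 0]) bookshelf();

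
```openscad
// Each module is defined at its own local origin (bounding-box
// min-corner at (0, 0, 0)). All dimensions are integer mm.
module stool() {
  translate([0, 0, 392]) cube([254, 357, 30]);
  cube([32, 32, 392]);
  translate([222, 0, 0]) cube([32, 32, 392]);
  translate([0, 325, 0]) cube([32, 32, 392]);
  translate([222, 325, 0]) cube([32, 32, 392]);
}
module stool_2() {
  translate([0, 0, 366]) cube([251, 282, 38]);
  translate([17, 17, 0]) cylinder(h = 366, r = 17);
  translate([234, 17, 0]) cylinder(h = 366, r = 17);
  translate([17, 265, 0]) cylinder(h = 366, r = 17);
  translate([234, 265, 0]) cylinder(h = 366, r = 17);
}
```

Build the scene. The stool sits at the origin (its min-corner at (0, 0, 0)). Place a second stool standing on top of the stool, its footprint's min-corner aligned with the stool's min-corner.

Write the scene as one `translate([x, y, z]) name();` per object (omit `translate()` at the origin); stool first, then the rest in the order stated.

stool();
translate([0, 0, 422]) stool_2();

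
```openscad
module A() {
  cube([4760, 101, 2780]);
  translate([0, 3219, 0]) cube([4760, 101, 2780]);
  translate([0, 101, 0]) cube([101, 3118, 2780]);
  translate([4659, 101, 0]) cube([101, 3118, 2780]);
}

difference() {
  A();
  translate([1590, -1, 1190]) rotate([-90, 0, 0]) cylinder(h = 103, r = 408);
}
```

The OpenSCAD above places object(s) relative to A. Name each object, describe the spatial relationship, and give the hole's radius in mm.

A is a house frame. The house frame has a circular hole through its front wall. The hole's radius is 408 mm.

The subtracted cylinder has r = 408 mm.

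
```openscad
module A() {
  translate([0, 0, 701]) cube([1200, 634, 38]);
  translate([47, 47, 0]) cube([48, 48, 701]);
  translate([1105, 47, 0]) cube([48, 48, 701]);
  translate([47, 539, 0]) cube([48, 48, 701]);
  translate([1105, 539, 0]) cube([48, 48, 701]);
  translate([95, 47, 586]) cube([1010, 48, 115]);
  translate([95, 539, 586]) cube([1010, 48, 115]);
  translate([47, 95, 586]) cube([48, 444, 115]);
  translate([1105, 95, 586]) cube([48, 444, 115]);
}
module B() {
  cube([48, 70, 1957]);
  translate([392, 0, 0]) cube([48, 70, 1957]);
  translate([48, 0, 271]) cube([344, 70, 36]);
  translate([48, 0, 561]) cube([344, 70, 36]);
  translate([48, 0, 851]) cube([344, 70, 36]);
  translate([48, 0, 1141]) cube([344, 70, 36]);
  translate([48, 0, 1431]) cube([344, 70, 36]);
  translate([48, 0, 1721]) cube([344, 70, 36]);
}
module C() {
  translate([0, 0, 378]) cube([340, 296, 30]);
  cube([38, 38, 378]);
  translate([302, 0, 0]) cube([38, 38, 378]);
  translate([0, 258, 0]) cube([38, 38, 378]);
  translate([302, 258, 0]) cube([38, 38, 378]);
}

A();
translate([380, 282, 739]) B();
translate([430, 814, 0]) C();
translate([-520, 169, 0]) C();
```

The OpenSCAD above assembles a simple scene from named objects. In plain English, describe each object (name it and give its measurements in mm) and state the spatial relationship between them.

A is a table: top 1200 mm (x) × 634 mm (y), 38 mm thick, upper face at z = 739 mm, on four 48×48 mm square legs, each inset 47 mm from the nearest pair of top edges, running from z = 0 to the bottom of the top. Four apron rails, 48 mm thick and 115 mm tall, run between adjacent legs with their top edges flush with the underside of the top and their outer faces flush with the legs' outer faces.

B is a straight ladder. Two 48×70 mm vertical rails, 1957 mm tall, stand 440 mm apart (outside-to-outside) with their front faces coplanar on the −y side. 6 rungs, each 70 mm deep and 36 mm tall, span between the inner faces of the rails, front faces flush with the rails. The lowest rung's underside is at z = 271 mm and rungs are spaced 290 mm apart (underside to underside).

C is a four-legged stool. The seat is a 340×296×30 mm slab whose top surface is at z = 408 mm; four square legs, each 38×38 mm in cross-section, run from the floor (z = 0) to the underside of the seat, each flush with a corner of the seat.

The ladder is on top of the table, centred. Two stools sit around the table at the +y, −x sides.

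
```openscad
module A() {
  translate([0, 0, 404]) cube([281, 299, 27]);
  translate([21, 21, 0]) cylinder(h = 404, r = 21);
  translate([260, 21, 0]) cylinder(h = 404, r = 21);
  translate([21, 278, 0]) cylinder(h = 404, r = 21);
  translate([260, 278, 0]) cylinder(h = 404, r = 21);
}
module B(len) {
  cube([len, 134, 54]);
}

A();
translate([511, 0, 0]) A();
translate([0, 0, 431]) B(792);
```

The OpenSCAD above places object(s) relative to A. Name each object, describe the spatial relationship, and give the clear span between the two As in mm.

Second stool starts at x = 511; first ends at x = 281; clear span = 511 − 281 = 230 mm.

A is a stool. B is a beam. A beam spans the tops of two stools. The clear span between the two stools is 230 mm.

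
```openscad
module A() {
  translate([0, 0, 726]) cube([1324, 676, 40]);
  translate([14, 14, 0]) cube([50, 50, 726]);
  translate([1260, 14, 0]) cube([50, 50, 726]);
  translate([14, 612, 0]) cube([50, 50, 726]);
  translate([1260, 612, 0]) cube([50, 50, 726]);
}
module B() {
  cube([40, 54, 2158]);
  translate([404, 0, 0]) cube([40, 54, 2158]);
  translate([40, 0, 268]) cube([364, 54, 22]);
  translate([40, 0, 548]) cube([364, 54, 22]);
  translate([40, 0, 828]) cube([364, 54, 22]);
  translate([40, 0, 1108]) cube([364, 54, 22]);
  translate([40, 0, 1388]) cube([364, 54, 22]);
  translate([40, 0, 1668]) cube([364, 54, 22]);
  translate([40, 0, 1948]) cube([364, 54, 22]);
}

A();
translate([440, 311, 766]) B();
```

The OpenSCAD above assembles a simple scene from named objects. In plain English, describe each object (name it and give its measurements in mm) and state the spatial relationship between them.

A is a rectangular dining table. The top is 1324×676×40 mm with its upper surface at z = 766 mm. It stands on four 50×50 mm square legs, each inset 14 mm from the nearest pair of top edges, running from the floor to the underside of the top.

B is a wooden ladder with two side rails of 40×54 mm section and 2158 mm height, set 444 mm apart overall. Between them run 7 rectangular rungs (54 mm deep, 22 mm thick), front faces flush with the rails' −y face. The bottom of the first rung is 268 mm above the floor and each subsequent rung is 280 mm higher than the one below.

The ladder is on top of the table, centred.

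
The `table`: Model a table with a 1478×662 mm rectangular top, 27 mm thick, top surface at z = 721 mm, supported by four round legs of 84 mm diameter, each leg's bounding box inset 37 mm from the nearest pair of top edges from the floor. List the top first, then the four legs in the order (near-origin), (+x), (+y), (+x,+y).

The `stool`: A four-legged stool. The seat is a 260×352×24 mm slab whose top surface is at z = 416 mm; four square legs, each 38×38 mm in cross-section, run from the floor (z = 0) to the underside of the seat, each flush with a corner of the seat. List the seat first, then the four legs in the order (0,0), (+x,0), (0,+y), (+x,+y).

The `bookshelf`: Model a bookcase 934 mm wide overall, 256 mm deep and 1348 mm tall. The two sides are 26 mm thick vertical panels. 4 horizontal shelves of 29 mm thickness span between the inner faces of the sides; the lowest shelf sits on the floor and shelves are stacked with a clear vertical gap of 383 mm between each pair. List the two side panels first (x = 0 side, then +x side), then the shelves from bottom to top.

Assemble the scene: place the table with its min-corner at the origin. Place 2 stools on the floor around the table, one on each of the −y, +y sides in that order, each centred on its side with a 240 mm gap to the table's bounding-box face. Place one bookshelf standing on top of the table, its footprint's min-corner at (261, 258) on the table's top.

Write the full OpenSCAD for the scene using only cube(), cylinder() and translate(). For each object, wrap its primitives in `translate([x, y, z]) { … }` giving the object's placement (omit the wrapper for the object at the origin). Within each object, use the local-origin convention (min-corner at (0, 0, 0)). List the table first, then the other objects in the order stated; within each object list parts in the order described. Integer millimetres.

translate([0, 0, 694]) cube([1478, 662, 27]);
translate([79, 79, 0]) cylinder(h = 694, r = 42);
translate([1399, 79, 0]) cylinder(h = 694, r = 42);
translate([79, 583, 0]) cylinder(h = 694, r = 42);
translate([1399, 583, 0]) cylinder(h = 694, r = 42);
translate([609, -592, 0]) {
  translate([0, 0, 392]) cube([260, 352, 24]);
  cube([38, 38, 392]);
  translate([222, 0, 0]) cube([38, 38, 392]);
  translate([0, 314, 0]) cube([38, 38, 392]);
  translate([222, 314, 0]) cube([38, 38, 392]);
}
translate([609, 902, 0]) {
  translate([0, 0, 392]) cube([260, 352, 24]);
  cube([38, 38, 392]);
  translate([222, 0, 0]) cube([38, 38, 392]);
  translate([0, 314, 0]) cube([38, 38, 392]);
  translate([222, 314, 0]) cube([38, 38, 392]);
}
translate([261, 258, 721]) {
  cube([26, 256, 1348]);
  translate([908, 0, 0]) cube([26, 256, 1348]);
  translate([26, 0, 0]) cube([882, 256, 29]);
  translate([26, 0, 412]) cube([882, 256, 29]);
  translate([26, 0, 824]) cube([882, 256, 29]);
  translate([26, 0, 1236]) cube([882, 256, 29]);
}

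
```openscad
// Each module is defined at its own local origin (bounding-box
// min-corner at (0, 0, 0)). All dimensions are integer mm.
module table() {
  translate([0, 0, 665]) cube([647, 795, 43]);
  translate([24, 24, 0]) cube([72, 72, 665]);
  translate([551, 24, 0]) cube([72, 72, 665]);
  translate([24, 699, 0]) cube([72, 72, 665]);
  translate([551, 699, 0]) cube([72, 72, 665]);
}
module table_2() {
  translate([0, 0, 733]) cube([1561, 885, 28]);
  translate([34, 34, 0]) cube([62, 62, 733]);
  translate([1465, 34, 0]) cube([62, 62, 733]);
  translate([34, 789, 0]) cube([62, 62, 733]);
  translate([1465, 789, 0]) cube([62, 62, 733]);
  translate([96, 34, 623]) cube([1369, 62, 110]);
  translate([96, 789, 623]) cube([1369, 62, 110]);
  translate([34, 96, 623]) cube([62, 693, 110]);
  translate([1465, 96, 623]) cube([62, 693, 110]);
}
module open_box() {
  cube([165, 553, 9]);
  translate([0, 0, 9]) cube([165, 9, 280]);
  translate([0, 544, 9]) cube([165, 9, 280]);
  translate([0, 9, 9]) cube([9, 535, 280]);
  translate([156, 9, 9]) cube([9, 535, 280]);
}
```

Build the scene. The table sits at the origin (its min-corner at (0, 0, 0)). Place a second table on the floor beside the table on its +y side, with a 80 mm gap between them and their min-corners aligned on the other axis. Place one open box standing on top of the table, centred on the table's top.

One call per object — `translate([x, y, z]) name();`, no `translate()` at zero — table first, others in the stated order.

table();
translate([0, 875, 0]) table_2();
translate([241, 121, 708]) open_box();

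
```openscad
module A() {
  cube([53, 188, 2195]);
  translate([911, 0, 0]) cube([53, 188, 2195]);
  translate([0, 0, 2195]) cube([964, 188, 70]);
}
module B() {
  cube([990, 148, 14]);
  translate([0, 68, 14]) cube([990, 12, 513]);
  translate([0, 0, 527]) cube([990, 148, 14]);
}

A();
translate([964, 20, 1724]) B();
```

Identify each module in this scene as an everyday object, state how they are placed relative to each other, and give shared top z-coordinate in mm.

Both tops at z = 2265 mm.

A is a door frame. B is an I-beam. The I-beam is beside the door frame with their tops flush at z = 2265. The shared top z-coordinate is 2265 mm.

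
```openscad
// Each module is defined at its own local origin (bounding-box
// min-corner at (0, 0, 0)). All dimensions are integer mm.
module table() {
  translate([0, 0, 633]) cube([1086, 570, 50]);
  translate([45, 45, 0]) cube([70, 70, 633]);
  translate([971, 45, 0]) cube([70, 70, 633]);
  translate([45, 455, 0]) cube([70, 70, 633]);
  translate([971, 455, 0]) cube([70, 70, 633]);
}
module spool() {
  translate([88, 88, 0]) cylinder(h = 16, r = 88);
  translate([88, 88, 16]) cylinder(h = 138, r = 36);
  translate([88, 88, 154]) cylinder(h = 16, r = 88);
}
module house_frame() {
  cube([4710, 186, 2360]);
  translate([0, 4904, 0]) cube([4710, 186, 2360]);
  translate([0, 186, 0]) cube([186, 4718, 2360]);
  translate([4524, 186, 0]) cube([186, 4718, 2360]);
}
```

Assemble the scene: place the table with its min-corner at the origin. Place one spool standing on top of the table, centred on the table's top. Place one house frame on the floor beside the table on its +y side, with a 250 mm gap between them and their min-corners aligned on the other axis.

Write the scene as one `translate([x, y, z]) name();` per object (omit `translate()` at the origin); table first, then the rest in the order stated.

table();
translate([455, 197, 683]) spool();
translate([0, 820, 0]) house_frame();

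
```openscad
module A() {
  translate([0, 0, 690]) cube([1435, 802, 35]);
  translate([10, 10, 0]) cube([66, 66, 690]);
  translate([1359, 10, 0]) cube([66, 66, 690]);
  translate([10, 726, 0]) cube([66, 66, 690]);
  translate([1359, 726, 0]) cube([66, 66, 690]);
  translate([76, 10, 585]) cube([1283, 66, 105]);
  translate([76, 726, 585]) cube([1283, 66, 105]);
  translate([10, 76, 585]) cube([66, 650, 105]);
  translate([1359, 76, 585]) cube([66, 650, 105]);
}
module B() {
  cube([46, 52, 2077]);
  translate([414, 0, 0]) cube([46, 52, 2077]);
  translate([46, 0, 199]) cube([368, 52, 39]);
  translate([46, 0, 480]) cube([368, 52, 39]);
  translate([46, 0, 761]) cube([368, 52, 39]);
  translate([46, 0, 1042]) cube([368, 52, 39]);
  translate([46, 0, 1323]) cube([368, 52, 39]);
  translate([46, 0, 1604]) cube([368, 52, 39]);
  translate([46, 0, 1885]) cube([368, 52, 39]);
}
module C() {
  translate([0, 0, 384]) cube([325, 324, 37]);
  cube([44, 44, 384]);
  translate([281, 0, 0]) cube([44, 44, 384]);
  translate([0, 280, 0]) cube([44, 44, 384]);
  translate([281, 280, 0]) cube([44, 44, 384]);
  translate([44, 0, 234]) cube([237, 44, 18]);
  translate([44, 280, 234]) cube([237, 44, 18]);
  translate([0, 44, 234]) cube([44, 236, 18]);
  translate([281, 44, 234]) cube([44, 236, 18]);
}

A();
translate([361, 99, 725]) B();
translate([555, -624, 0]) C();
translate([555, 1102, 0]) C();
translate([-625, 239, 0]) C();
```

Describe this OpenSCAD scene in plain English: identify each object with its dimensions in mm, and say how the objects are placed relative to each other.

A is a table with a 1435×802 mm rectangular top, 35 mm thick, top surface at z = 725 mm, supported by four 66×66 mm square legs, each inset 10 mm from the nearest pair of top edges, running from the floor. Four apron rails, 66 mm thick and 105 mm tall, run between adjacent legs with their top edges flush with the underside of the top and their outer faces flush with the legs' outer faces.

B is a straight ladder. Two 46×52 mm vertical rails, 2077 mm tall, stand 460 mm apart (outside-to-outside) with their front faces coplanar on the −y side. 7 rungs, each 52 mm deep and 39 mm tall, span between the inner faces of the rails, front faces flush with the rails. The lowest rung's underside is at z = 199 mm and rungs are spaced 281 mm apart (underside to underside).

C is a four-legged stool. The seat is a 325×324×37 mm slab whose top surface is at z = 421 mm; four square legs, each 44×44 mm in cross-section, run from the floor (z = 0) to the underside of the seat, each flush with a corner of the seat. Four stretchers, 44 mm wide and 18 mm tall, connect adjacent legs with their undersides at z = 234 mm, each running between the inner faces of the legs it joins and aligned with the legs' outer faces on the other axis.

The ladder is on top of the table. Three stools sit around the table at the −y, +y, −x sides.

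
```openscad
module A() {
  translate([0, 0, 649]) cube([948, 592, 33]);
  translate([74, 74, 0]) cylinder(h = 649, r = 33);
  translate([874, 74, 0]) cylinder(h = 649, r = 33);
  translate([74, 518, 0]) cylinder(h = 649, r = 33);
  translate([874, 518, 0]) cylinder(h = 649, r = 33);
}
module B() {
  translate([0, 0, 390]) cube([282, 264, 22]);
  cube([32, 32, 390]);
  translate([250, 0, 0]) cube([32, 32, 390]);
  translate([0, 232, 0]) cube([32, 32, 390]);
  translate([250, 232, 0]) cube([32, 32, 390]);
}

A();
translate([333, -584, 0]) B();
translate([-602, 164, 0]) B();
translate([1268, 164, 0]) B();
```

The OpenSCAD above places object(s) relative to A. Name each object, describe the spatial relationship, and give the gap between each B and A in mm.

Each stool's nearest face is 320 mm from the table's bounding box.

A is a table. B is a stool. Three stools sit around the table at the −y, −x, +x sides. The gap between each stool and the table is 320 mm.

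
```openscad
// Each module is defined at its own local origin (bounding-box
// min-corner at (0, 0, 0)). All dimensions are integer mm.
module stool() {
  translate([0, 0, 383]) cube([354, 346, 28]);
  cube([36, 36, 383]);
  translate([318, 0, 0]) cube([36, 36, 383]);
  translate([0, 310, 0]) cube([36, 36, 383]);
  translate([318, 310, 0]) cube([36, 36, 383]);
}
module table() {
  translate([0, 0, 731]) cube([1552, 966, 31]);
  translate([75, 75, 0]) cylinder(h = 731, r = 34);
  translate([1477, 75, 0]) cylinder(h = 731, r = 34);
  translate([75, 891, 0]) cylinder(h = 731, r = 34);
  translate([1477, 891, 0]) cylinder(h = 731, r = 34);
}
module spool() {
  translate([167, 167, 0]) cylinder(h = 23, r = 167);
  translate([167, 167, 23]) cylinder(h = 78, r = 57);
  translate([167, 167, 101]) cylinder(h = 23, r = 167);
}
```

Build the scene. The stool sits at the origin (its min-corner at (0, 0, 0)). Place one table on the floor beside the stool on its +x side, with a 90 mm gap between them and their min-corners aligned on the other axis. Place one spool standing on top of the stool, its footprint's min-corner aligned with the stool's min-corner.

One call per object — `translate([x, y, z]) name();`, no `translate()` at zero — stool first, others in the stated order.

stool();
translate([444, 0, 0]) table();
translate([0, 0, 411]) spool();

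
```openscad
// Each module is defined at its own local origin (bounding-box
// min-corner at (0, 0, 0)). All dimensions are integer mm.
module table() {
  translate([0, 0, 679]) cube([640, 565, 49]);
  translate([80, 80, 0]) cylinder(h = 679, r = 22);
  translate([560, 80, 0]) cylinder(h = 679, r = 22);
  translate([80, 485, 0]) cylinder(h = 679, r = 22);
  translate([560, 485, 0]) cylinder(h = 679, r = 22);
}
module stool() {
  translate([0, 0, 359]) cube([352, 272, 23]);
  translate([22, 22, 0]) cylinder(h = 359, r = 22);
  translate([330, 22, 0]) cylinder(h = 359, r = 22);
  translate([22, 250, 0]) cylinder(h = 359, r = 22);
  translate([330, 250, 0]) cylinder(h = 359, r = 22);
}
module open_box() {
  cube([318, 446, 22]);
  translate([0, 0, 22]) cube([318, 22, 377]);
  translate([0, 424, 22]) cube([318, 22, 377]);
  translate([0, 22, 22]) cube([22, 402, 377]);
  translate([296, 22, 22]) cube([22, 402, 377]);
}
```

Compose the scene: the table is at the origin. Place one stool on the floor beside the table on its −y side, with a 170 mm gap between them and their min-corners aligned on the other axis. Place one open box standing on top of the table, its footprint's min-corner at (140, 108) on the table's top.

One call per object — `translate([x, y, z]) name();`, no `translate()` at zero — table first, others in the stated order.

table();
translate([0, -442, 0]) stool();
translate([140, 108, 728]) open_box();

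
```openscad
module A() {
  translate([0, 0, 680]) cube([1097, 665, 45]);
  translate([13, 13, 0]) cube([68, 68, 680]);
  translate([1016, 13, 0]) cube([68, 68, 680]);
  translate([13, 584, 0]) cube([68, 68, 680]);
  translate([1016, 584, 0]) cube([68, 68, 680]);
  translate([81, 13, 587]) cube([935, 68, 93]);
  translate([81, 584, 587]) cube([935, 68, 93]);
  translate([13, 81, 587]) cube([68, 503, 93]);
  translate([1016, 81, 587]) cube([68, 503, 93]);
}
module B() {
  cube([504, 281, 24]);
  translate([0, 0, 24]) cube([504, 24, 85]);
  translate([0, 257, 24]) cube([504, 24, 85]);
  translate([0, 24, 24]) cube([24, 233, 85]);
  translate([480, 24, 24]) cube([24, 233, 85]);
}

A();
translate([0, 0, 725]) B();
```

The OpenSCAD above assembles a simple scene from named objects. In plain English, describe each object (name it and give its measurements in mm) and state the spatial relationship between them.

A is a table: top 1097 mm (x) × 665 mm (y), 45 mm thick, upper face at z = 725 mm, on four 68×68 mm square legs, each inset 13 mm from the nearest pair of top edges, running from z = 0 to the bottom of the top. Four apron rails, 68 mm thick and 93 mm tall, run between adjacent legs with their top edges flush with the underside of the top and their outer faces flush with the legs' outer faces.

B is an open-topped rectangular box: outside dimensions 504×281×109 mm, with a uniform wall and base thickness of 24 mm. The base is a full 504×281 slab on the floor; four walls sit on top of the base. The front and back walls (the −y and +y sides) span the full width; the two side walls fit between them.

The open box is on top of the table.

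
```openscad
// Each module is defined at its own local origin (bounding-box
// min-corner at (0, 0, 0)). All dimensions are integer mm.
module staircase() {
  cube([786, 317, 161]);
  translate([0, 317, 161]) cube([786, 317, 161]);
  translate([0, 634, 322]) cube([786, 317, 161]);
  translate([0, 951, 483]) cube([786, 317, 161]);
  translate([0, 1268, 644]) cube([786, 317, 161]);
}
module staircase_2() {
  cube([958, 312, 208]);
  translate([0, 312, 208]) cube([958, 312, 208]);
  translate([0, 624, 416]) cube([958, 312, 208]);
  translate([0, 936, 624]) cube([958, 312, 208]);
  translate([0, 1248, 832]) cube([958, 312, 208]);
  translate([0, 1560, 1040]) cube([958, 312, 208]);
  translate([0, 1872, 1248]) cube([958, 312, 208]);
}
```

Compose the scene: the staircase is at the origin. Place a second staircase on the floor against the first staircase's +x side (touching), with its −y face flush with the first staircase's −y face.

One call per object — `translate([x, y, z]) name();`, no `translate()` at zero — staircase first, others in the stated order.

staircase();
translate([786, 0, 0]) staircase_2();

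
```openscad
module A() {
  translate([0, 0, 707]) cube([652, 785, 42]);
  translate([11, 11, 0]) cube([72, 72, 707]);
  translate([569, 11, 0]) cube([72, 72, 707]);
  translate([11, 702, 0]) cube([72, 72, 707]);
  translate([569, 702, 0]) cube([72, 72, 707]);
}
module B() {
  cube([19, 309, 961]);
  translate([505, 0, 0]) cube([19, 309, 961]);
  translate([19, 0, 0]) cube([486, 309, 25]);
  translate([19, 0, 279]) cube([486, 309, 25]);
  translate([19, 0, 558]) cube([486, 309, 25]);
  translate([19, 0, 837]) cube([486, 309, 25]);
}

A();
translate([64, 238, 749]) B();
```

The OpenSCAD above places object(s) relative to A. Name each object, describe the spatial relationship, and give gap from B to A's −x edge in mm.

The bookshelf's min-x is at 64; the table's min-x is 0; gap = 64 mm.

A is a table. B is a bookshelf. The bookshelf is on top of the table, centred. The gap from the bookshelf to the table's −x edge is 64 mm.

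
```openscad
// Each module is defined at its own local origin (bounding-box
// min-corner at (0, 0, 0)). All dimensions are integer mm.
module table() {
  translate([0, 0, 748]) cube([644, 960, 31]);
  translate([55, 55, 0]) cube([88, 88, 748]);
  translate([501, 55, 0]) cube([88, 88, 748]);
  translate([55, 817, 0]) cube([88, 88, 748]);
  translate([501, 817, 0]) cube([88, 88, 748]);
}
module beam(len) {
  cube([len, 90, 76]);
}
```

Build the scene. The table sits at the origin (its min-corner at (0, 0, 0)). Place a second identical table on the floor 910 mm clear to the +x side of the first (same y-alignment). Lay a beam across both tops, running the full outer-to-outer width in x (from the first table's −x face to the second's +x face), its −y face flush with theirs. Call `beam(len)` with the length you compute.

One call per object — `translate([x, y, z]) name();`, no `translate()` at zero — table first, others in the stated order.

table();
translate([1554, 0, 0]) table();
translate([0, 0, 779]) beam(2198);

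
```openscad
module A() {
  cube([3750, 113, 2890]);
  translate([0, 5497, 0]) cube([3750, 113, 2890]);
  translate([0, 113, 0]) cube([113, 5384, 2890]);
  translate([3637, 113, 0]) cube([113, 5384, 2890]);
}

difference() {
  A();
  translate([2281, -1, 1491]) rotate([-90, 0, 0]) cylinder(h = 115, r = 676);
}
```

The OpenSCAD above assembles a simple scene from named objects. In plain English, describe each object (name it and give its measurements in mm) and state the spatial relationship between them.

A is a box-shaped house frame (walls only): outside footprint 3750×5610 mm, wall height 2890 mm, wall thickness 113 mm. The two y-facing walls run the full x-width; the two x-facing walls fit between the inner faces of the y-facing walls.

The house frame has a circular hole of radius 676 mm through its front wall, centred at (x = 2281, z = 1491).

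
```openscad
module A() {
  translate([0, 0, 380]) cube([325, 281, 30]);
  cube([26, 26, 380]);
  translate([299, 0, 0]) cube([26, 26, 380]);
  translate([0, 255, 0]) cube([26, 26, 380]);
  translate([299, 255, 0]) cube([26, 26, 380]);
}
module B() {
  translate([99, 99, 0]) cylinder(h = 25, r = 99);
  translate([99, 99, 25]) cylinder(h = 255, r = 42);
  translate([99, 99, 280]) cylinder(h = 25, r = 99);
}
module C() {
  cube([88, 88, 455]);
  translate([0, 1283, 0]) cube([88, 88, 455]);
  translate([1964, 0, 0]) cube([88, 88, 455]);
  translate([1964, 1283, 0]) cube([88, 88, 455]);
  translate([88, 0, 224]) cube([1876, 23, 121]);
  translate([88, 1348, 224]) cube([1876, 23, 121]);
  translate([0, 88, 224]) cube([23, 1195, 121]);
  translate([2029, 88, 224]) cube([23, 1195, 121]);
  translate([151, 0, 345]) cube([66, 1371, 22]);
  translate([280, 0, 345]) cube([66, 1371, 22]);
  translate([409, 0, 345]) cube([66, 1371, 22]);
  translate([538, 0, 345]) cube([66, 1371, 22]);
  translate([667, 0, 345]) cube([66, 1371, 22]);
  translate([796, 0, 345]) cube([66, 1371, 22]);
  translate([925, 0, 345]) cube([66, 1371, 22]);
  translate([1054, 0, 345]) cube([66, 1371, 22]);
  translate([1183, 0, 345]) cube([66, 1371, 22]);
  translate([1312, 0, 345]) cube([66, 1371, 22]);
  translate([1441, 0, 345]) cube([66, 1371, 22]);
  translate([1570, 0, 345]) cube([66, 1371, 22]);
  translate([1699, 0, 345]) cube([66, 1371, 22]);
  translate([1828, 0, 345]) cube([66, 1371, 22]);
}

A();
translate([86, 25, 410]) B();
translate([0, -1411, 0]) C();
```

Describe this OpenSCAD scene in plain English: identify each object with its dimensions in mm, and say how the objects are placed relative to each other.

A is a four-legged stool. The seat is a 325×281×30 mm slab whose top surface is at z = 410 mm; four square legs, each 26×26 mm in cross-section, run from the floor (z = 0) to the underside of the seat, each flush with a corner of the seat.

B is a spool: two coaxial disc flanges of radius 99 mm and thickness 25 mm, joined by a core cylinder of radius 42 mm and height 255 mm. The lower flange rests on z = 0 and the three cylinders share a vertical axis.

C is a bed frame 2052 mm long (x) by 1371 mm wide (y). Four 88×88 mm corner posts, 455 mm tall, at the corners of the footprint. Four rails of 23 mm thickness and 121 mm height run between adjacent posts with their undersides at z = 224 mm, their outer faces flush with the outside of the frame (the two x-running rails run between the posts' inner faces; the two y-running rails run between the posts' inner faces). 14 slats, each 66 mm wide (x) and 22 mm thick, lie across the top of the two x-running rails, running the full 1371 mm width of the frame in y; the slats are evenly spaced along x between the inner faces of the end posts with equal gaps (rounded down to the nearest mm) at the −x end and between each pair — any rounding remainder accumulates at the +x end.

The spool is on top of the stool. The bed frame is on the floor beside the stool on its −y side.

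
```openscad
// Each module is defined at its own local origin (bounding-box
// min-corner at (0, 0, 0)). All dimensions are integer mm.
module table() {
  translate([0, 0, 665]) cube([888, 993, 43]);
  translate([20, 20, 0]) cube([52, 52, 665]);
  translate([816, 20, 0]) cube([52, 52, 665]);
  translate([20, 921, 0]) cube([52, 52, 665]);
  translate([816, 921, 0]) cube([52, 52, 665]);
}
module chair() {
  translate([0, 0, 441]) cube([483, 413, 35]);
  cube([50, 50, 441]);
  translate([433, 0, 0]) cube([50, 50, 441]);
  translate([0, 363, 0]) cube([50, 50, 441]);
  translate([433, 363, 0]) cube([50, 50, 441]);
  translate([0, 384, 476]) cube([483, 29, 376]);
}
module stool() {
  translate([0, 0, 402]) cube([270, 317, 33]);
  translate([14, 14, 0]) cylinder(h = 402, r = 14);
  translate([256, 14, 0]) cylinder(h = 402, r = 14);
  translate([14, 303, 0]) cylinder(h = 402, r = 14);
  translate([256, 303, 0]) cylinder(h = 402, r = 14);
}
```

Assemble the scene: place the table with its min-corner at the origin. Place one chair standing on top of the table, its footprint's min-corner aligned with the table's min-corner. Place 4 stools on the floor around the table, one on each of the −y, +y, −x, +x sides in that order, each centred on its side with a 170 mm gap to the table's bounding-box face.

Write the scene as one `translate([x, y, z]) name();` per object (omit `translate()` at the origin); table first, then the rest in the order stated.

table();
translate([0, 0, 708]) chair();
translate([309, -487, 0]) stool();
translate([309, 1163, 0]) stool();
translate([-440, 338, 0]) stool();
translate([1058, 338, 0]) stool();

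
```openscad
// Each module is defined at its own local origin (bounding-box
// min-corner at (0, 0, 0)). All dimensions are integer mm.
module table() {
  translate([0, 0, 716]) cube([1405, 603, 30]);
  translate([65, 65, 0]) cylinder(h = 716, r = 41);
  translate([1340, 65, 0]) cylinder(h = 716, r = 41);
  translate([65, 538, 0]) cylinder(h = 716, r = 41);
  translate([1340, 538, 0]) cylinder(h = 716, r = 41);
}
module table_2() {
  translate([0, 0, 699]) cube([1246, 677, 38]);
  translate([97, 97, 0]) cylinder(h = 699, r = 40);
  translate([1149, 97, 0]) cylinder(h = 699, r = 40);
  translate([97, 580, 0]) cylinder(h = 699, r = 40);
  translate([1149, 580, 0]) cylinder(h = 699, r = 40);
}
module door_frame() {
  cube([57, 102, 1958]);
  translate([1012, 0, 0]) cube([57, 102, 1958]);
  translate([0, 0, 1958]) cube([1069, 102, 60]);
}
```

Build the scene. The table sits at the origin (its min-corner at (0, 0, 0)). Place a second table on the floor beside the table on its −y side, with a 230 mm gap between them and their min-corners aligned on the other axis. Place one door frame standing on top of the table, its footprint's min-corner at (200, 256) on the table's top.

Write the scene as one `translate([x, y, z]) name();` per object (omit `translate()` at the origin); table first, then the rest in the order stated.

table();
translate([0, -907, 0]) table_2();
translate([200, 256, 746]) door_frame();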